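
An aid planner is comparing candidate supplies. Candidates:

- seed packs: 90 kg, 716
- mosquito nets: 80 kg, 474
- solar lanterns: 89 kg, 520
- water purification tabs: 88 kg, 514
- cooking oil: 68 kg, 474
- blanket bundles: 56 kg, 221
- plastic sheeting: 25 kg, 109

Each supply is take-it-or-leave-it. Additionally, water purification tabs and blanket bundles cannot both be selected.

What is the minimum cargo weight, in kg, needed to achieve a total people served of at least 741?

Minimise kg subject to total people served ≥ 741.
Taking seed packs + plastic sheeting gives 825 (≥ 741) for 115 kg.
Any bundle with less than 115 kg falls short of 741.

115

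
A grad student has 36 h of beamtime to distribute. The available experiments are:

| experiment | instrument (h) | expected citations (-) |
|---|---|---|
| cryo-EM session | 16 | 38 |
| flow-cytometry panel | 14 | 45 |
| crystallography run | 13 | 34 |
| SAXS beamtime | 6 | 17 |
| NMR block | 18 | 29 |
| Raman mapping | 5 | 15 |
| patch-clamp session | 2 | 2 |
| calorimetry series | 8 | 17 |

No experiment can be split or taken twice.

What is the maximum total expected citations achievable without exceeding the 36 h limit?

A density-first pass picks flow-cytometry panel + SAXS beamtime + Raman mapping + patch-clamp session + calorimetry series — 96 at 35 h.
Dropping Raman mapping and patch-clamp session and calorimetry series frees 15 h; slotting in cryo-EM session (16 h) lifts the total to 100 at 36 h.

100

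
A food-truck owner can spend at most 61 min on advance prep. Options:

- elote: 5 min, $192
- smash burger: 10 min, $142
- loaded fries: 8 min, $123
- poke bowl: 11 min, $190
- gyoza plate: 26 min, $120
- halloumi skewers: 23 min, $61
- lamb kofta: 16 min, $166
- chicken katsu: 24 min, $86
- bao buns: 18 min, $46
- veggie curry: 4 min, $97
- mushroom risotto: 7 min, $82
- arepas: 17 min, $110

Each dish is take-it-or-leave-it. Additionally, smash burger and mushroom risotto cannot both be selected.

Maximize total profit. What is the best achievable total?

Best packing: elote + smash burger + loaded fries + poke bowl + lamb kofta + veggie curry — 54 min, 910 total.
Runner-up elote + loaded fries + poke bowl + lamb kofta + veggie curry + arepas tops out at 878.

910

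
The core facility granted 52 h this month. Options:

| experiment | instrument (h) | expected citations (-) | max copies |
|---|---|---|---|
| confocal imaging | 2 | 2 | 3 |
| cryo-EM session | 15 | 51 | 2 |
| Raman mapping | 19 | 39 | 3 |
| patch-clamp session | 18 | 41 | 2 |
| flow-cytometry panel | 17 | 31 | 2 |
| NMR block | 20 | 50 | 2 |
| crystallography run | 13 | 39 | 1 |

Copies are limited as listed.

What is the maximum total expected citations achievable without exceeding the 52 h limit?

Taking the top-ratio experiments first gives 3×confocal imaging + 2×cryo-EM session + crystallography run for 147 (49 h).
Replace 2×confocal imaging and crystallography run with NMR block: the trade gains 7 net, giving 154 at 52 h.
Every other selection either busts 52 h or exceeds an availability limit or fails to beat 154.

154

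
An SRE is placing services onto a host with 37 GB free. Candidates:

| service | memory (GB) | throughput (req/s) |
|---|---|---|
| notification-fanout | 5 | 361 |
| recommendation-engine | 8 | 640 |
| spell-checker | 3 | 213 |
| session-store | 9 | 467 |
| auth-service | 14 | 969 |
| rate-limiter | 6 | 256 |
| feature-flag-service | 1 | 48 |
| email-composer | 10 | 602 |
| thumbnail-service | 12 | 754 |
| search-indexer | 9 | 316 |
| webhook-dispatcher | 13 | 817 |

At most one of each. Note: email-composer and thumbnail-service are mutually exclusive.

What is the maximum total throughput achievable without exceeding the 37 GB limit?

A density-first pass picks notification-fanout + recommendation-engine + spell-checker + auth-service + rate-limiter + feature-flag-service — 2487 at 37 GB.
Replace notification-fanout and rate-limiter and feature-flag-service with thumbnail-service: the trade gains 89 net, giving 2576 at 37 GB.

2576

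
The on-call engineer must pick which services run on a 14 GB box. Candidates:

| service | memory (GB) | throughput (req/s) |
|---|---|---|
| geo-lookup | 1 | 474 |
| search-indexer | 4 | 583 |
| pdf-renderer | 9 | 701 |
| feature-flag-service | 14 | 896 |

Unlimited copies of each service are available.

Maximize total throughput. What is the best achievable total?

6636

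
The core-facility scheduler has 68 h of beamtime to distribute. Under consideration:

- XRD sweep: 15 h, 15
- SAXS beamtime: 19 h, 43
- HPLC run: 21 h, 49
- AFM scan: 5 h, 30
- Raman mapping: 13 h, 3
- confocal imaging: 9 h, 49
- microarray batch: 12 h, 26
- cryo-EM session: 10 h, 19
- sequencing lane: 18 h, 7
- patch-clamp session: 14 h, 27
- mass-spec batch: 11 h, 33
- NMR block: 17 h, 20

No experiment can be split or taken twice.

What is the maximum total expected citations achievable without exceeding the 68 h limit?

Density check — AFM scan 6.00, confocal imaging 5.44, mass-spec batch 3.00 are the best per h.
Greedy by ratio would take SAXS beamtime + HPLC run + AFM scan + confocal imaging + mass-spec batch: 65 h used, total 204.
Replace SAXS beamtime with microarray batch + cryo-EM session: the trade gains 2 net, giving 206 at 68 h.
Nothing else within 68 h beats 206.

206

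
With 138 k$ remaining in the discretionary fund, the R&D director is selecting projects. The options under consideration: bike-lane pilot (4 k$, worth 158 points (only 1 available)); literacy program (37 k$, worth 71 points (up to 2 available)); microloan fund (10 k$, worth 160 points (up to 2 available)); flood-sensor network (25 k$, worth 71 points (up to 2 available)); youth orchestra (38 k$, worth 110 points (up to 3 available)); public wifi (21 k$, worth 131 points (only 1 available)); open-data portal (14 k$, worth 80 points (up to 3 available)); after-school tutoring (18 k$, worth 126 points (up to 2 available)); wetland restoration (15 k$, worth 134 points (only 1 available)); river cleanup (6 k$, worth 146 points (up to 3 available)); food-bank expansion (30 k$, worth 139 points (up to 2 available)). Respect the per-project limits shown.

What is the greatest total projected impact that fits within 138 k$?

1547

The ratio heuristic lands on bike-lane pilot + 2×microloan fund + public wifi + open-data portal + 2×after-school tutoring + wetland restoration + 3×river cleanup (1513) but leaves 10 k$ idle.
The 18 k$ tied up in after-school tutoring is better spent on 2×open-data portal — total rises to 1547 (138 k$).
That's the maximum — no swap from here does better than 1547.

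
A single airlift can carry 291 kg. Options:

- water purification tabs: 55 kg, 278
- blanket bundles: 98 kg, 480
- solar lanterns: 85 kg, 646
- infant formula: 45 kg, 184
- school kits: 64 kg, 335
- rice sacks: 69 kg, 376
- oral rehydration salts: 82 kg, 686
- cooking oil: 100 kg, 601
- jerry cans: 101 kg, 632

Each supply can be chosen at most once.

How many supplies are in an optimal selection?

The maximum people served within 291 kg is 1986.
For example water purification tabs + solar lanterns + rice sacks + oral rehydration salts achieves it, using 291 kg.
Every optimal selection uses 4 supplies.

4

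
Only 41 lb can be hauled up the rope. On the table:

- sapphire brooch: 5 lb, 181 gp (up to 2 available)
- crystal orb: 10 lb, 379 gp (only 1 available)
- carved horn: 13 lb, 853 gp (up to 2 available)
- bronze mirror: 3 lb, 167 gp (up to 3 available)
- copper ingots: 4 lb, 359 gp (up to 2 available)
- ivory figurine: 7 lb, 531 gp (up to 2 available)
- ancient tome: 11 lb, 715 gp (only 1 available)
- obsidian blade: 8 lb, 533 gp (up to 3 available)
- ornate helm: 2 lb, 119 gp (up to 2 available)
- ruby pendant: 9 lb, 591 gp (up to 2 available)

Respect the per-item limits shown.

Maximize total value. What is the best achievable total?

Density check — copper ingots 89.75, ivory figurine 75.86, obsidian blade 66.62 are the best per lb.
Taking the top-ratio items first gives 2×copper ingots + 2×ivory figurine + 2×obsidian blade + ornate helm for 2965 (40 lb).
Dropping obsidian blade and ornate helm frees 10 lb; slotting in ancient tome (11 lb) lifts the total to 3028 at 41 lb.
That's the maximum — no swap from here does better than 3028.

3028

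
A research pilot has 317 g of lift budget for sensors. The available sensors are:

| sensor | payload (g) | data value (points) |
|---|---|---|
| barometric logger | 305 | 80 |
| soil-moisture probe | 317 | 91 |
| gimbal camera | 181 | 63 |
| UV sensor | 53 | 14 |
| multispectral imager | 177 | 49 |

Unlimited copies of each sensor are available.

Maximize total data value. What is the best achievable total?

91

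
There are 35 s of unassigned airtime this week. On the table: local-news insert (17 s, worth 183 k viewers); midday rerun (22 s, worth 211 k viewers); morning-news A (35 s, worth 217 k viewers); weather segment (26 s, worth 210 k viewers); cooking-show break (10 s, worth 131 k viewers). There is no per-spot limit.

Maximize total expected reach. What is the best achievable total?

393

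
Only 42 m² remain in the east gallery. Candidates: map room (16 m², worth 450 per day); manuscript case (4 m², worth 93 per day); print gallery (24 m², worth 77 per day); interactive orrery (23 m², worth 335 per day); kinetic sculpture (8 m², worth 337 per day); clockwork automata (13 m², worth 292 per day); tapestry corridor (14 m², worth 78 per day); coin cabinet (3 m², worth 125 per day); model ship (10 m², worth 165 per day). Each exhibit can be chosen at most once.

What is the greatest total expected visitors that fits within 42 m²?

The ratio heuristic lands on map room + manuscript case + kinetic sculpture + coin cabinet + model ship (1170) but leaves 1 m² idle.
Dropping manuscript case and model ship frees 14 m²; slotting in clockwork automata (13 m²) lifts the total to 1204 at 40 m².

1204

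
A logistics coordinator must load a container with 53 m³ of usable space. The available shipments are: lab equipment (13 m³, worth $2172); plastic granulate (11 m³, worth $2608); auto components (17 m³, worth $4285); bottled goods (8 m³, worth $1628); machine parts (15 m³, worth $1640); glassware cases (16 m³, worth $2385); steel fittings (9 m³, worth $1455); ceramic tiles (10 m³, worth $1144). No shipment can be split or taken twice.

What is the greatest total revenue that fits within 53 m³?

10906

A density-first pass picks lab equipment + plastic granulate + auto components + bottled goods — 10693 at 49 m³.
The 13 m³ tied up in lab equipment is better spent on glassware cases — total rises to 10906 (52 m³).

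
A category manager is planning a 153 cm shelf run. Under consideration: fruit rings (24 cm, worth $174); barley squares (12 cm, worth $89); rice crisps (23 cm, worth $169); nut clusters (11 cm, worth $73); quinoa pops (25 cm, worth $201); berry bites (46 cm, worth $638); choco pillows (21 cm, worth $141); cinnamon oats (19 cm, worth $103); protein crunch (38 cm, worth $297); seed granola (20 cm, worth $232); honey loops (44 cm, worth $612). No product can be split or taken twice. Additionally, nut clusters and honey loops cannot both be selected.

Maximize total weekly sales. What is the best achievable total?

Greedy by ratio would take barley squares + quinoa pops + berry bites + seed granola + honey loops: 147 cm used, total 1772.
The 37 cm tied up in barley squares and quinoa pops is better spent on protein crunch — total rises to 1779 (148 cm).

1779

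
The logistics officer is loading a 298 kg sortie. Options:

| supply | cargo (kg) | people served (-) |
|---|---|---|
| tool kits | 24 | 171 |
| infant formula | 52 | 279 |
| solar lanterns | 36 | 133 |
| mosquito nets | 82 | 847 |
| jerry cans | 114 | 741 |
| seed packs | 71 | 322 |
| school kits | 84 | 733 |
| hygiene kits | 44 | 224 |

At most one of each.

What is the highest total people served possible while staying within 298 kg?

2321

The ratio heuristic lands on tool kits + infant formula + mosquito nets + school kits + hygiene kits (2254) but leaves 12 kg idle.
Dropping tool kits and infant formula and hygiene kits frees 120 kg; slotting in jerry cans (114 kg) lifts the total to 2321 at 280 kg.
Nothing else within 298 kg beats 2321.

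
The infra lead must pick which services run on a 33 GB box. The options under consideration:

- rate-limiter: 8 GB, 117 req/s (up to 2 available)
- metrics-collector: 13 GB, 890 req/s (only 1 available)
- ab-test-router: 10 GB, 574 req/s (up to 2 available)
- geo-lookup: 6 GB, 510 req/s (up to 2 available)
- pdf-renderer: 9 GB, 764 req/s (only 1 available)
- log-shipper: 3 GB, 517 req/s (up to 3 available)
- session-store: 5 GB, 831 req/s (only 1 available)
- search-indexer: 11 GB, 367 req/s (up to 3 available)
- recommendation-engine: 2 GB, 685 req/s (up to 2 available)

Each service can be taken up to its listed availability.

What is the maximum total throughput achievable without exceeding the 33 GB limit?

By throughput per GB: recommendation-engine 342.50, log-shipper 172.33, session-store 166.20, geo-lookup 85.00 lead.
Greedy by ratio would take 2×geo-lookup + 3×log-shipper + session-store + 2×recommendation-engine: 30 GB used, total 4772.
Replace geo-lookup with pdf-renderer: the trade gains 254 net, giving 5026 at 33 GB.
That's the maximum — no swap from here does better than 5026.

5026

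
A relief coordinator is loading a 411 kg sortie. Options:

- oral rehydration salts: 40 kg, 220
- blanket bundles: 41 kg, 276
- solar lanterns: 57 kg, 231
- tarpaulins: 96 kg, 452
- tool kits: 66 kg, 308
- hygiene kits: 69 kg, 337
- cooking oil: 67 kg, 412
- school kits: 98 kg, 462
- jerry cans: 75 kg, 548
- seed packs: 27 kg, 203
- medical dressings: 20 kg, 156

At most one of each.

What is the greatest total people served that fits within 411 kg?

Best packing: oral rehydration salts + blanket bundles + tool kits + hygiene kits + cooking oil + jerry cans + seed packs + medical dressings — 405 kg, 2460 total.

2460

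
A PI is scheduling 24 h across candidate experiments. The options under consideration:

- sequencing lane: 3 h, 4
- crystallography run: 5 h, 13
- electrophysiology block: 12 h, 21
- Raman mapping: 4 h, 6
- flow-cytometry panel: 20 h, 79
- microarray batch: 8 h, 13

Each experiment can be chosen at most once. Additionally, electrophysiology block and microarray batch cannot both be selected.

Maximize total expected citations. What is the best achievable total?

By expected citations per h: flow-cytometry panel 3.95, crystallography run 2.60, electrophysiology block 1.75 lead.
Best packing: Raman mapping + flow-cytometry panel — 24 h, 85 total.
Runner-up sequencing lane + flow-cytometry panel tops out at 83.

85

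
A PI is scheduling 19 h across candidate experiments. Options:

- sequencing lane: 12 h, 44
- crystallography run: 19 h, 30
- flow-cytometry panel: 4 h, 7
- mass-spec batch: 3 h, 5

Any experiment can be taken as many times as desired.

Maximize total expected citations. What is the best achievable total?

56

Ranking by ratio (expected citations/h): sequencing lane 3.67, flow-cytometry panel 1.75, mass-spec batch 1.67, crystallography run 1.58.
The ratio ordering already packs tightly: sequencing lane + flow-cytometry panel + mass-spec batch, 19 h, 56.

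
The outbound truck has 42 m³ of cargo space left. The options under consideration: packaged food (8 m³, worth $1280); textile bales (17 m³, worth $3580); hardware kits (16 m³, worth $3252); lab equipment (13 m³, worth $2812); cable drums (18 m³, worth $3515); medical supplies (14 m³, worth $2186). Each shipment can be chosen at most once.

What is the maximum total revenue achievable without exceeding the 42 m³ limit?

8112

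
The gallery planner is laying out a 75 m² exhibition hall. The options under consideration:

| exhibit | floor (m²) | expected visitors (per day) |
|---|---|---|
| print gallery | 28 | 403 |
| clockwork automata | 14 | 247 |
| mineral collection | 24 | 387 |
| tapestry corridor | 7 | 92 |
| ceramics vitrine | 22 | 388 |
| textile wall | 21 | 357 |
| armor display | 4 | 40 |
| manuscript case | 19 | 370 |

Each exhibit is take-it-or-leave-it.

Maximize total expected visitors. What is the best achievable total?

Density check — manuscript case 19.47, clockwork automata 17.64, ceramics vitrine 17.64, textile wall 17.00 are the best per m².
Greedy by ratio would take clockwork automata + tapestry corridor + ceramics vitrine + armor display + manuscript case: 66 m² used, total 1137.
The 14 m² tied up in clockwork automata is better spent on textile wall — total rises to 1247 (73 m²).
Runner-up mineral collection + tapestry corridor + textile wall + armor display + manuscript case tops out at 1246.

1247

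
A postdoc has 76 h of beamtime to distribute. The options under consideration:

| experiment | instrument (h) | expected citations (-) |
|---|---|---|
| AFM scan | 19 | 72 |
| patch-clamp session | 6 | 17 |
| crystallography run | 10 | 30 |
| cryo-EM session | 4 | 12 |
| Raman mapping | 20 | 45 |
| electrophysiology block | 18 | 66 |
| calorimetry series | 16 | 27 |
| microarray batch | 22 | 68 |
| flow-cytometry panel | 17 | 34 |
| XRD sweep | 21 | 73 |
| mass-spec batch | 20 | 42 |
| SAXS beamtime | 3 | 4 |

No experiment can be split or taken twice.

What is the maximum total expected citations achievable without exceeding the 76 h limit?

258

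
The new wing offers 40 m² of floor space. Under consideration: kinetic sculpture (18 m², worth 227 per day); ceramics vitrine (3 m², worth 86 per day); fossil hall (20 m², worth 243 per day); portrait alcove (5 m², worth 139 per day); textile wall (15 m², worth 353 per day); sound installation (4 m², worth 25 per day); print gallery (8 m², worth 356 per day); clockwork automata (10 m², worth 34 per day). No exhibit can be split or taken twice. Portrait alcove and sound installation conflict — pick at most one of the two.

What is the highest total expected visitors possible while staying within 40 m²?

Best packing: ceramics vitrine + portrait alcove + textile wall + print gallery — 31 m², 934 total.
The closest alternative, portrait alcove + textile wall + print gallery + clockwork automata, reaches only 882.

934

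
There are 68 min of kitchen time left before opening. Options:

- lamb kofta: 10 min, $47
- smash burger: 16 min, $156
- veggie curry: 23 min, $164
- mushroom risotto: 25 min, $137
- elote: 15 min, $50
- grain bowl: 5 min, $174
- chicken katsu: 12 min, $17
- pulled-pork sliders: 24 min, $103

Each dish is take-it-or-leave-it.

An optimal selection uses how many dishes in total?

The maximum profit within 68 min is 597.
One optimal bundle: smash burger + veggie curry + grain bowl + pulled-pork sliders (68 min).
Every optimal selection uses 4 dishes.

4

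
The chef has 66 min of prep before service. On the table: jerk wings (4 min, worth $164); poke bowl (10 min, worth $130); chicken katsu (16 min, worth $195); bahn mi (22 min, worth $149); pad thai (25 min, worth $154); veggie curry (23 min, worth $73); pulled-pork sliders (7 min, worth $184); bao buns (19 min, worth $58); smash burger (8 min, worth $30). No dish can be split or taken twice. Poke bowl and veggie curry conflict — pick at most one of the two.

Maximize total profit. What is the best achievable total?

A density-first pass picks jerk wings + poke bowl + chicken katsu + bahn mi + pulled-pork sliders — 822 at 59 min.
Replace bahn mi with pad thai: the trade gains 5 net, giving 827 at 62 min.

827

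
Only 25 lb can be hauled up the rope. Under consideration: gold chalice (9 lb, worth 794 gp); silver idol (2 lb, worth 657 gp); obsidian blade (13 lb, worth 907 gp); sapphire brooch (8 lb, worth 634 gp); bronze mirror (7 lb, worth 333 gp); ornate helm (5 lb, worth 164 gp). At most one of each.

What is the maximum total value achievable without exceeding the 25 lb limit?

2358

Taking the top-ratio items first gives gold chalice + silver idol + sapphire brooch + ornate helm for 2249 (24 lb).
Dropping sapphire brooch and ornate helm frees 13 lb; slotting in obsidian blade (13 lb) lifts the total to 2358 at 24 lb.
The closest alternative, gold chalice + silver idol + sapphire brooch + ornate helm, reaches only 2249.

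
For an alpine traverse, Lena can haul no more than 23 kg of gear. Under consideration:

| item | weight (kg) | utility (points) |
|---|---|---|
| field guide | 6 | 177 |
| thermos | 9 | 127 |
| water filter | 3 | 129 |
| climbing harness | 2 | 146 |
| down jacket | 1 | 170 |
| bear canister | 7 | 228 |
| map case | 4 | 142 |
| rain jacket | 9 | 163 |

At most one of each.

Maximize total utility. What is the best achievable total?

Field guide + water filter + climbing harness + down jacket + bear canister + map case uses 23 of the 23 kg and totals 992.
Next best is field guide + climbing harness + down jacket + bear canister + map case at 863 (20 kg) — short by 129.

992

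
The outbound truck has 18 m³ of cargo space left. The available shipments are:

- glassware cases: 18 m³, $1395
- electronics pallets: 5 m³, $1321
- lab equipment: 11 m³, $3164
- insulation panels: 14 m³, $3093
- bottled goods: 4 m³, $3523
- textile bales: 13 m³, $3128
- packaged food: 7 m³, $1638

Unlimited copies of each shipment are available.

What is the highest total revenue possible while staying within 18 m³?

14092

Ranking by ratio (revenue/m³): bottled goods 880.75, lab equipment 287.64, electronics pallets 264.20.
Best packing: 4×bottled goods — 16 m³, 14092 total.
Nothing else within 18 m³ beats 14092.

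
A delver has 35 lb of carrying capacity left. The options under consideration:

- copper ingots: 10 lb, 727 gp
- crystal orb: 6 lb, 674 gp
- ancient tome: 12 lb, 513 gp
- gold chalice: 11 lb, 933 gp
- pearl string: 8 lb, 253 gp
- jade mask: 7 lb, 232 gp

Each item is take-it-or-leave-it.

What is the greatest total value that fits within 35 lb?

Filling by ratio: copper ingots + crystal orb + gold chalice + jade mask for 2566, with 1 lb left unused.
The 7 lb tied up in jade mask is better spent on pearl string — total rises to 2587 (35 lb).
Next best is copper ingots + crystal orb + gold chalice + jade mask at 2566 (34 lb) — short by 21.

2587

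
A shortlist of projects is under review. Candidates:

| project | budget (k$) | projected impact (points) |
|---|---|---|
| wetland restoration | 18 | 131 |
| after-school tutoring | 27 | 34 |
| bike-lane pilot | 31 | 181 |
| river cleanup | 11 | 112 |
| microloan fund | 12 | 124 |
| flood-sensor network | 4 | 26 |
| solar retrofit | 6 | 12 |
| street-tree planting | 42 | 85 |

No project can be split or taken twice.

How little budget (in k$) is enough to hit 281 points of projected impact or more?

34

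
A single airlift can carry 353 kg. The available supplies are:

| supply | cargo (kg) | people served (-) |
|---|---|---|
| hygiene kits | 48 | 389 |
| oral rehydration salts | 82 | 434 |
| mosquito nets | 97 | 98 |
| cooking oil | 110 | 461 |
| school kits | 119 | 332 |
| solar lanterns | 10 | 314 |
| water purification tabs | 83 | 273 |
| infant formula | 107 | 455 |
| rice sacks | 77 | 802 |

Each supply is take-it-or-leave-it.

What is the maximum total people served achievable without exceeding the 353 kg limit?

2421

Taking the top-ratio supplies first gives hygiene kits + oral rehydration salts + solar lanterns + infant formula + rice sacks for 2394 (324 kg).
Dropping oral rehydration salts frees 82 kg; slotting in cooking oil (110 kg) lifts the total to 2421 at 352 kg.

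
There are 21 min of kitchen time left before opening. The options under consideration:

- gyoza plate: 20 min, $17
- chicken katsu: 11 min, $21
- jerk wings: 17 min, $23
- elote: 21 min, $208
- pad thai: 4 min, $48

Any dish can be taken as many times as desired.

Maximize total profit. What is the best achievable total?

240

Taking 5×pad thai: 20 min used, 240 in profit.
No other feasible combination exceeds 240.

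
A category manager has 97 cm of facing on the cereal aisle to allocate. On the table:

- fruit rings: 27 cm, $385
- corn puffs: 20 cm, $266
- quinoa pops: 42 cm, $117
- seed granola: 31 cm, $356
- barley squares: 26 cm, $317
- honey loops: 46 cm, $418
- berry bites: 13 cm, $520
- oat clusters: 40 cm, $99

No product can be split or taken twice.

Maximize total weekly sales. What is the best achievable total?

Taking the top-ratio products first gives fruit rings + corn puffs + barley squares + berry bites for 1488 (86 cm).
Replace corn puffs with seed granola: the trade gains 90 net, giving 1578 at 97 cm.
An exhaustive check of the 256 subsets confirms 1578.

1578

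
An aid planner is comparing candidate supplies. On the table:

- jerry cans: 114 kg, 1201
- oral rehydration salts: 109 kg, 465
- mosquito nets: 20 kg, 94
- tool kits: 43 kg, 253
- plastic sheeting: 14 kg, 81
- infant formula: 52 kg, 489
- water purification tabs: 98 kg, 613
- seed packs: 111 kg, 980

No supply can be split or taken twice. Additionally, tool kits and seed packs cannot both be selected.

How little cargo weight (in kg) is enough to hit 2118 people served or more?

225

Need the lightest bundle worth ≥ 2118.
Taking jerry cans + seed packs gives 2181 (≥ 2118) for 225 kg.
No combination under 225 kg hits 2118.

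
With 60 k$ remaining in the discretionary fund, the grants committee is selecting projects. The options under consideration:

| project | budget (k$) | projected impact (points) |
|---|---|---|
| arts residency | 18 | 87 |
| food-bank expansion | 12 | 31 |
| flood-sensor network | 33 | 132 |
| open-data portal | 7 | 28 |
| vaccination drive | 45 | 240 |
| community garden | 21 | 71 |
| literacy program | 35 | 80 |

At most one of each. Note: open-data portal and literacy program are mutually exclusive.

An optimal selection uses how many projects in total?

2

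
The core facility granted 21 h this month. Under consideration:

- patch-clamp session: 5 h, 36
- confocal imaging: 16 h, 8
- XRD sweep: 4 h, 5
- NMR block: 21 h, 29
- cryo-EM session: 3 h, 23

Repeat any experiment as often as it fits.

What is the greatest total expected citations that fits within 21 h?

Ranking by ratio (expected citations/h): cryo-EM session 7.67, patch-clamp session 7.20, NMR block 1.38, XRD sweep 1.25.
Taking 7×cryo-EM session: 21 h used, 161 in expected citations.

161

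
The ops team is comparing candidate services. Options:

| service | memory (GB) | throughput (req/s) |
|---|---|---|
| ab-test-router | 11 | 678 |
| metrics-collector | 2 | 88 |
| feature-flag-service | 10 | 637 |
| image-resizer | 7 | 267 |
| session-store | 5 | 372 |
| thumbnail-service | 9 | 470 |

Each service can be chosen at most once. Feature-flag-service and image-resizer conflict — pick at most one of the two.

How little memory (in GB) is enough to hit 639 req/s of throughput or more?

Look for the lowest-memory combination reaching 639.
ab-test-router reaches 678 using 11 GB.
Any bundle with less than 11 GB falls short of 639.

11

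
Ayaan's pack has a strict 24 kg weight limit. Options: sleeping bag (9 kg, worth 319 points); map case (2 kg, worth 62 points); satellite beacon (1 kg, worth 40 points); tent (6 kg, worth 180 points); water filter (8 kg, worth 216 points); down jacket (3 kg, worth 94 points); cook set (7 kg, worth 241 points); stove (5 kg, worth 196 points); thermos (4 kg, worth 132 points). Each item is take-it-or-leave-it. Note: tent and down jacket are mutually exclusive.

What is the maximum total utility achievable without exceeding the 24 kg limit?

858

Ranking by ratio (utility/kg): satellite beacon 40.00, stove 39.20, sleeping bag 35.44.
Best packing: sleeping bag + map case + satellite beacon + cook set + stove — 24 kg, 858 total.
Every other selection either busts 24 kg or breaks a pairing rule or fails to beat 858.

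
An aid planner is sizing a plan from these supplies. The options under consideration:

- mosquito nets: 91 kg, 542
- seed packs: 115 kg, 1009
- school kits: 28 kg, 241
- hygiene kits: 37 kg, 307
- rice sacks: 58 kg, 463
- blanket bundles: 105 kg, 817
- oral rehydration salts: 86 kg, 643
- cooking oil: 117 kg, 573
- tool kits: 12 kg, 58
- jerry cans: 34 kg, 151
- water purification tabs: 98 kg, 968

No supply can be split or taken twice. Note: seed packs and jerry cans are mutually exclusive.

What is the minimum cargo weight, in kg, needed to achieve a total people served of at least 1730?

Minimise kg subject to total people served ≥ 1730.
Taking hygiene kits + rice sacks + water purification tabs gives 1738 (≥ 1730) for 193 kg.
Below 193 kg the best achievable stays under 1730.

193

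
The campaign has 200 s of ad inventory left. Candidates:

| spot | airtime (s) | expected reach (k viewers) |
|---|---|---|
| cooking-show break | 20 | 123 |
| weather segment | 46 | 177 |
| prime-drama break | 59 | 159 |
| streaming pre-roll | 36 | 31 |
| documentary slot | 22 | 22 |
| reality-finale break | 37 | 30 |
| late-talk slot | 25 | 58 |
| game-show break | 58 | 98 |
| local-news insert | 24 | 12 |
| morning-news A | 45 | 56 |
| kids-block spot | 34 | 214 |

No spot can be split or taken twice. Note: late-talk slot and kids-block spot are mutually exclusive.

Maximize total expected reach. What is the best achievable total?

704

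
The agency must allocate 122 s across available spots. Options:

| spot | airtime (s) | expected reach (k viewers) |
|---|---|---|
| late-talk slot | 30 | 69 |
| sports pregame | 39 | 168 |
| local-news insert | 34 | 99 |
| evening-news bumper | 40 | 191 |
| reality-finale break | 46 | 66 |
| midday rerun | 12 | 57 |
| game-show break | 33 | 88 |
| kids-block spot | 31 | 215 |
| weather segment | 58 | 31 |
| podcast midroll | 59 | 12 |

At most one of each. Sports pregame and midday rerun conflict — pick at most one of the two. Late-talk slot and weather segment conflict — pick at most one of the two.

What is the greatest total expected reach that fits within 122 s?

574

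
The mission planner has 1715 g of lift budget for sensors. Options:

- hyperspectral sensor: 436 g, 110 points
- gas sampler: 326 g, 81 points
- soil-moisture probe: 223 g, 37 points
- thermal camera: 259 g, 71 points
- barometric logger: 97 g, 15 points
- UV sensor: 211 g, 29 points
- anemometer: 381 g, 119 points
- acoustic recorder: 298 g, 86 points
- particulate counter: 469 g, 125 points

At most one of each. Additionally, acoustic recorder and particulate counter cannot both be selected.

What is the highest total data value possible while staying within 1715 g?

467

By data value per g: anemometer 0.31, acoustic recorder 0.29, thermal camera 0.27 lead.
Best packing: hyperspectral sensor + gas sampler + thermal camera + anemometer + acoustic recorder — 1700 g, 467 total.
The spare 15 g is too small for any remaining sensor, and no feasible exchange beats 467.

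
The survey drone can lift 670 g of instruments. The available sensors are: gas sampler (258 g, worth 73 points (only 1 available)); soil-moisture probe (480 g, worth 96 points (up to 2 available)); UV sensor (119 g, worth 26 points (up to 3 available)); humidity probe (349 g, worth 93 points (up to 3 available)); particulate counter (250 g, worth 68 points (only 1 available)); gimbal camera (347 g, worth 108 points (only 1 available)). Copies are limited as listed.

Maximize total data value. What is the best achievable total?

Taking gas sampler + gimbal camera: 605 g used, 181 in data value.

181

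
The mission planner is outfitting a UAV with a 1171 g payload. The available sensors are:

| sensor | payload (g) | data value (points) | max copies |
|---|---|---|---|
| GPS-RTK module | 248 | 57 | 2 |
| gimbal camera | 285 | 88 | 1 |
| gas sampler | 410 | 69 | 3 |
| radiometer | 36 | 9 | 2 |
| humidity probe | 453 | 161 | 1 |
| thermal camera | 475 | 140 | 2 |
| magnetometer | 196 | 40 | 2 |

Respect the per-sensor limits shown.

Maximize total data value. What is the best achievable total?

350

Ranking by ratio (data value/g): humidity probe 0.36, gimbal camera 0.31, thermal camera 0.29.
Taking the top-ratio sensors first gives GPS-RTK module + gimbal camera + 2×radiometer + humidity probe for 324 (1058 g).
A better packing is radiometer + humidity probe + thermal camera + magnetometer: 1160 g, total 350.
That's the maximum — no swap from here does better than 350.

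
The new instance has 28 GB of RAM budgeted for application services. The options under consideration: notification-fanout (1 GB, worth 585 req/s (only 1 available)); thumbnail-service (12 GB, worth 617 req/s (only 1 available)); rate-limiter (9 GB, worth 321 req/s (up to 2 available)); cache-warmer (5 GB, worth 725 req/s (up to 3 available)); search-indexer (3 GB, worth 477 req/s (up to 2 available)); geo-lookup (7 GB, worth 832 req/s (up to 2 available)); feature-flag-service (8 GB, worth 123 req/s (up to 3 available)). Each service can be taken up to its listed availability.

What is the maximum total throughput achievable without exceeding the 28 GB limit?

4176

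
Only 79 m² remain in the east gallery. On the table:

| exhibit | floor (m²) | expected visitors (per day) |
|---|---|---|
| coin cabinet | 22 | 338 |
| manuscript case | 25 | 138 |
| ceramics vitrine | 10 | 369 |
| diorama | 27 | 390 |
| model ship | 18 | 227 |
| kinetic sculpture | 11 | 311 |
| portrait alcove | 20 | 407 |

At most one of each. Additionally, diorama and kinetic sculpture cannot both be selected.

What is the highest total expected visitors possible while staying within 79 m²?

1504

Filling by ratio: coin cabinet + ceramics vitrine + kinetic sculpture + portrait alcove for 1425, with 16 m² left unused.
Dropping kinetic sculpture frees 11 m²; slotting in diorama (27 m²) lifts the total to 1504 at 79 m².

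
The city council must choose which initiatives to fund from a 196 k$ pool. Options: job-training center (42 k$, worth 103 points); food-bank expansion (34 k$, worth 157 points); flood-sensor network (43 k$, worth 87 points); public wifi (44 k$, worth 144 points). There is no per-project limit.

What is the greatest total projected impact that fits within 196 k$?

Ranking by ratio (projected impact/k$): food-bank expansion 4.62, public wifi 3.27, job-training center 2.45, flood-sensor network 2.02.
5×food-bank expansion uses 170 of the 196 k$ and totals 785.
Nothing else within 196 k$ beats 785.

785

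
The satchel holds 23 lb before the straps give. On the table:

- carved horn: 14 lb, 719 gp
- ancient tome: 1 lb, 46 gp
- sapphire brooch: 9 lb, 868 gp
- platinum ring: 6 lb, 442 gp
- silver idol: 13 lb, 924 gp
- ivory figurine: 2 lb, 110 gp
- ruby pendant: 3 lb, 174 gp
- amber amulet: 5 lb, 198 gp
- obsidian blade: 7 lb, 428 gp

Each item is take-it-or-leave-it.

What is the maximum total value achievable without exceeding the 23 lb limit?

1838

Greedy by ratio would take ancient tome + sapphire brooch + platinum ring + obsidian blade: 23 lb used, total 1784.
Replace platinum ring and obsidian blade with silver idol: the trade gains 54 net, giving 1838 at 23 lb.
An exhaustive check of the 512 subsets confirms 1838.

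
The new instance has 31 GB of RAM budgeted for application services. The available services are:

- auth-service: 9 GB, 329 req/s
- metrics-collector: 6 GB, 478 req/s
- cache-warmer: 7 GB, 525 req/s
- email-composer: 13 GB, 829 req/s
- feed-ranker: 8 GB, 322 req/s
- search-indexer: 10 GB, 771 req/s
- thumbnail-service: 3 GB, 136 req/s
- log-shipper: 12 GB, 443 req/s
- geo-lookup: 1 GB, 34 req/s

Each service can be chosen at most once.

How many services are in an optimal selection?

4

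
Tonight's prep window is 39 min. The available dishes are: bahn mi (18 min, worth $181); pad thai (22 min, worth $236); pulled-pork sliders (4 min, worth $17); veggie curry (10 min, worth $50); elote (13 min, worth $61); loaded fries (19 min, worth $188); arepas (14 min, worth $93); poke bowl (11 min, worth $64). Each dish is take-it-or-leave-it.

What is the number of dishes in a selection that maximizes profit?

Optimal total is 369.
bahn mi + loaded fries hits 369 at 37 min.
Every optimal selection uses 2 dishes.

2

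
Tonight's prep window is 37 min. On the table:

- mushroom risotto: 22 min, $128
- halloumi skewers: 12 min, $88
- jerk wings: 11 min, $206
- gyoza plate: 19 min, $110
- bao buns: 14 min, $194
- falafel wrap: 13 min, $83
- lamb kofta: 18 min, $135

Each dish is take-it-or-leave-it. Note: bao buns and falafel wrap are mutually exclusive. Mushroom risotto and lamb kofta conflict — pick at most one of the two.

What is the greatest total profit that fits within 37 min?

488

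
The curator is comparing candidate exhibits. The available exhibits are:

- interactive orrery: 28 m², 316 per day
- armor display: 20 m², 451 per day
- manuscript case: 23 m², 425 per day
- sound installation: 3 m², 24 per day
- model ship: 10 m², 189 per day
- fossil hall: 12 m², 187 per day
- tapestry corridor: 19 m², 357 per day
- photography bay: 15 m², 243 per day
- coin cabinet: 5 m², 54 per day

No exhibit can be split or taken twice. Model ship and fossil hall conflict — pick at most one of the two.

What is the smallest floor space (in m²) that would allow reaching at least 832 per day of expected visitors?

42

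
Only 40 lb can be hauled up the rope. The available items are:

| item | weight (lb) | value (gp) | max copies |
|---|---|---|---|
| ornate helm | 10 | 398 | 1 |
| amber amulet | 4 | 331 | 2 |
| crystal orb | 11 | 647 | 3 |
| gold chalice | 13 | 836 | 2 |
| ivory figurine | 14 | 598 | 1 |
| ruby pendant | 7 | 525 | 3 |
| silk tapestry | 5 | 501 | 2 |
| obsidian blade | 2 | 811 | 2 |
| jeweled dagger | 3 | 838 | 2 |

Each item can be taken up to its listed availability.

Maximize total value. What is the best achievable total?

5705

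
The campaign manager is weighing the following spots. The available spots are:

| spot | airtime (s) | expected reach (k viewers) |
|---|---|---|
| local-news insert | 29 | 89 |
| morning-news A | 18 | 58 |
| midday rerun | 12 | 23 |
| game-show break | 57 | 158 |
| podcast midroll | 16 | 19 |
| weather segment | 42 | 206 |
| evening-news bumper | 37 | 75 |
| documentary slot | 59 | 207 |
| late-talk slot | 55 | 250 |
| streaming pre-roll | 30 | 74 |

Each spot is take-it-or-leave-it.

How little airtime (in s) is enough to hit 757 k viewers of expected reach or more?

197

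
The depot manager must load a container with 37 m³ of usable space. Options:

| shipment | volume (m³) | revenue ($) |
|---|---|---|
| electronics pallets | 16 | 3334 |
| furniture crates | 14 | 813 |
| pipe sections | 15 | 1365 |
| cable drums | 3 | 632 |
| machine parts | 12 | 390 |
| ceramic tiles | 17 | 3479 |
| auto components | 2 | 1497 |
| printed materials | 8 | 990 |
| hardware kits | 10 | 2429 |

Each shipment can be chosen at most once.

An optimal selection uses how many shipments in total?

4

The maximum revenue within 37 m³ is 8395.
ceramic tiles + auto components + printed materials + hardware kits hits 8395 at 37 m³.
All optima have 4 shipments.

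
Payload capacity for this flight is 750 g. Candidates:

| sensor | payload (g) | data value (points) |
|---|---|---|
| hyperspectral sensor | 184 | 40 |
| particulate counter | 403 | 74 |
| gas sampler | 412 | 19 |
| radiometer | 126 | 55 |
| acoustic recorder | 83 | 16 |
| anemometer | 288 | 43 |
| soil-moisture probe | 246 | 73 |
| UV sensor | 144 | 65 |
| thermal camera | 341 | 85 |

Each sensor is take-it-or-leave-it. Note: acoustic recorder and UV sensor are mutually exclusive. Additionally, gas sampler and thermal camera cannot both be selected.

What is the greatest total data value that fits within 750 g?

233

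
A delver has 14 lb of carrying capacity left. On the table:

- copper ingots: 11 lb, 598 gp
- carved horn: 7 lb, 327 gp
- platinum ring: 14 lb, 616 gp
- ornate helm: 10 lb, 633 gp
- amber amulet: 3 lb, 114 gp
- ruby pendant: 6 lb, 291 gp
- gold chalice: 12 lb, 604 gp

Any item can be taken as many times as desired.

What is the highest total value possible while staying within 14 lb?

747

Taking ornate helm + amber amulet: 13 lb used, 747 in value.
Every other selection either busts 14 lb or fails to beat 747.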